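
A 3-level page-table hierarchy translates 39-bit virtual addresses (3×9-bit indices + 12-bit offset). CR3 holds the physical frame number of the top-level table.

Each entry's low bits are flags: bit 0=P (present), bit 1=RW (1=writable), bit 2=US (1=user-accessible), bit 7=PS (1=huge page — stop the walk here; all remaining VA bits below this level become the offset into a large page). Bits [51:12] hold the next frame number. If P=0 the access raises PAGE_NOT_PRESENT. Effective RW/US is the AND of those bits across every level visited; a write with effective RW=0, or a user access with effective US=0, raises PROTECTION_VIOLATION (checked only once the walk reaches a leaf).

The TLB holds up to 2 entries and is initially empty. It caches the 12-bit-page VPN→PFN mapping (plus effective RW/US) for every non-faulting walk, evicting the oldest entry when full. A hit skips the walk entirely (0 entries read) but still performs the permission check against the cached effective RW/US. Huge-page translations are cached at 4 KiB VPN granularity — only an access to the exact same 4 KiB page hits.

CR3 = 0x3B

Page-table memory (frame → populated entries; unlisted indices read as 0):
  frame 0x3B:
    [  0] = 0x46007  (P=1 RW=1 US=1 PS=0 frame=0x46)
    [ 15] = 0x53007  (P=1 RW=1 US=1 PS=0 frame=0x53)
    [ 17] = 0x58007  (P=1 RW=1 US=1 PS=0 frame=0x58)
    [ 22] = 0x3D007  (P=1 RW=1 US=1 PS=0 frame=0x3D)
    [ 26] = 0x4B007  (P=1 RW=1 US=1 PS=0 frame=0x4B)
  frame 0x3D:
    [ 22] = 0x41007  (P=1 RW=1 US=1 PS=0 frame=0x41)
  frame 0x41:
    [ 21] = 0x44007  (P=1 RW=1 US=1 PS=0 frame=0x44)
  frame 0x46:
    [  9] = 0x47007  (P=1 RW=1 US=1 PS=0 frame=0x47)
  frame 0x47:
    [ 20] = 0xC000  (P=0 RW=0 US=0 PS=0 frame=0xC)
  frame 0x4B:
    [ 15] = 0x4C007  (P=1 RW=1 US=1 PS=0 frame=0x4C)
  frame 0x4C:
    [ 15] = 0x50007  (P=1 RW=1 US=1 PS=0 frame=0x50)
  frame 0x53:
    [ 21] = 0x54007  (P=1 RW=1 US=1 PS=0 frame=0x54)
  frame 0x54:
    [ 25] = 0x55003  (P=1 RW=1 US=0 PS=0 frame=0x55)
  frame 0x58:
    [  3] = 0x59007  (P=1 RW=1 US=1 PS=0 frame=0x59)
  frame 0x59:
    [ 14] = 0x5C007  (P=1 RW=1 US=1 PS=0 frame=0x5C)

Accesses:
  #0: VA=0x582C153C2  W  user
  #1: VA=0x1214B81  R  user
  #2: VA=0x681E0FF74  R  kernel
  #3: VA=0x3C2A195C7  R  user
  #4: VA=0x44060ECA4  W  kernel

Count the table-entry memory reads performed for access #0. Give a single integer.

Per-access translation:
#0 VA=0x582C153C2 (w,user):
  lvl0: tbl 0x3B, slot 22 ⇒ 0x3D007 (P1/RW1/US1/PS0)
  lvl1: tbl 0x3D, slot 22 ⇒ 0x41007 (P1/RW1/US1/PS0)
  lvl2: tbl 0x41, slot 21 ⇒ 0x44007 (P1/RW1/US1/PS0)
  ⇒ phys 0x443C2  [3 reads]
#1 VA=0x1214B81 (r,user):
  lvl0: tbl 0x3B, slot 0 ⇒ 0x46007 (P1/RW1/US1/PS0)
  lvl1: tbl 0x46, slot 9 ⇒ 0x47007 (P1/RW1/US1/PS0)
  lvl2: tbl 0x47, slot 20 ⇒ 0xC000 (P0/RW0/US0/PS0)
  → PAGE_NOT_PRESENT  (3 entries read)
#2 VA=0x681E0FF74 (r,kernel):
  lvl0: tbl 0x3B, slot 26 ⇒ 0x4B007 (P1/RW1/US1/PS0)
  lvl1: tbl 0x4B, slot 15 ⇒ 0x4C007 (P1/RW1/US1/PS0)
  lvl2: tbl 0x4C, slot 15 ⇒ 0x50007 (P1/RW1/US1/PS0)
  ⇒ phys 0x50F74  [3 reads]
#3 VA=0x3C2A195C7 (r,user):
  lvl0: tbl 0x3B, slot 15 ⇒ 0x53007 (P1/RW1/US1/PS0)
  lvl1: tbl 0x53, slot 21 ⇒ 0x54007 (P1/RW1/US1/PS0)
  lvl2: tbl 0x54, slot 25 ⇒ 0x55003 (P1/RW1/US0/PS0)
  → PROTECTION_VIOLATION  (3 entries read)
#4 VA=0x44060ECA4 (w,kernel):
  lvl0: tbl 0x3B, slot 17 ⇒ 0x58007 (P1/RW1/US1/PS0)
  lvl1: tbl 0x58, slot 3 ⇒ 0x59007 (P1/RW1/US1/PS0)
  lvl2: tbl 0x59, slot 14 ⇒ 0x5C007 (P1/RW1/US1/PS0)
  ⇒ phys 0x5CCA4  [3 reads]

Entries read for #0: 3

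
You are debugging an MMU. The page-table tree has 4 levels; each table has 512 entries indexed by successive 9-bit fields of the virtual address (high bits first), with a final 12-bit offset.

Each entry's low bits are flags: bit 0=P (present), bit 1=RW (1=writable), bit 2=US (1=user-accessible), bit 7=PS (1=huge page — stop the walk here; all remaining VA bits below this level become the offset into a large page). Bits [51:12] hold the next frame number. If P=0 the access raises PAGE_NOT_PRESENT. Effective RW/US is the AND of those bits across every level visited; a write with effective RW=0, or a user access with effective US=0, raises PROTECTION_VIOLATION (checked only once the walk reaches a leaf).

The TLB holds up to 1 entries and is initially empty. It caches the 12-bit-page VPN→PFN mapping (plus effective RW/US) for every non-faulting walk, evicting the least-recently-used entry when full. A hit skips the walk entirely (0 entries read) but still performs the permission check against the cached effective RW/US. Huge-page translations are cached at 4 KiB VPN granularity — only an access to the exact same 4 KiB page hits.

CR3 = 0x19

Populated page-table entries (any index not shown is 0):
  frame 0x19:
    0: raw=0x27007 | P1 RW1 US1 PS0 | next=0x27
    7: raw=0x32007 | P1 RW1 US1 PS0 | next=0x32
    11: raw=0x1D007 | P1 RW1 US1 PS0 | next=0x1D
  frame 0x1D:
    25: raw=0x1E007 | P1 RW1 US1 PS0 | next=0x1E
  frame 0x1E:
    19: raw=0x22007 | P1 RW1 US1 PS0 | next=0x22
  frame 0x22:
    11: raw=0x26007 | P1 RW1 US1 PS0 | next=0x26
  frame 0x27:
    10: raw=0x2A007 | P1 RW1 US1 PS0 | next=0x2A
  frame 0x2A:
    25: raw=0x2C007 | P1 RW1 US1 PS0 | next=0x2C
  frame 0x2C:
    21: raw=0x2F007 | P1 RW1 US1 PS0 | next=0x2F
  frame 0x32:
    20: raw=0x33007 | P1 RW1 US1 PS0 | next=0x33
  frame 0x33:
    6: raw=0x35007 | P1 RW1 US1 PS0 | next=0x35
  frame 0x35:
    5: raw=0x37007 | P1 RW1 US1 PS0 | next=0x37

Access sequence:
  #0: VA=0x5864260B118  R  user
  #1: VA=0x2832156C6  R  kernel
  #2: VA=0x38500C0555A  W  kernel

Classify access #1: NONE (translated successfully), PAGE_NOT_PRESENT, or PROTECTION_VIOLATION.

Per-access translation:
#0 VA=0x5864260B118 (r,user):
  L0: frame=0x19 idx=11 entry=0x1D007 [P=1 RW=1 US=1 PS=0]
  L1: frame=0x1D idx=25 entry=0x1E007 [P=1 RW=1 US=1 PS=0]
  L2: frame=0x1E idx=19 entry=0x22007 [P=1 RW=1 US=1 PS=0]
  L3: frame=0x22 idx=11 entry=0x26007 [P=1 RW=1 US=1 PS=0]
  ⇒ phys 0x26118  [4 reads]
#1 VA=0x2832156C6 (r,kernel):
  L0: frame=0x19 idx=0 entry=0x27007 [P=1 RW=1 US=1 PS=0]
  L1: frame=0x27 idx=10 entry=0x2A007 [P=1 RW=1 US=1 PS=0]
  L2: frame=0x2A idx=25 entry=0x2C007 [P=1 RW=1 US=1 PS=0]
  L3: frame=0x2C idx=21 entry=0x2F007 [P=1 RW=1 US=1 PS=0]
  ⇒ phys 0x2F6C6  [4 reads]
#2 VA=0x38500C0555A (w,kernel):
  L0: frame=0x19 idx=7 entry=0x32007 [P=1 RW=1 US=1 PS=0]
  L1: frame=0x32 idx=20 entry=0x33007 [P=1 RW=1 US=1 PS=0]
  L2: frame=0x33 idx=6 entry=0x35007 [P=1 RW=1 US=1 PS=0]
  L3: frame=0x35 idx=5 entry=0x37007 [P=1 RW=1 US=1 PS=0]
  ⇒ phys 0x3755A  [4 reads]

Access #1 fault: NONE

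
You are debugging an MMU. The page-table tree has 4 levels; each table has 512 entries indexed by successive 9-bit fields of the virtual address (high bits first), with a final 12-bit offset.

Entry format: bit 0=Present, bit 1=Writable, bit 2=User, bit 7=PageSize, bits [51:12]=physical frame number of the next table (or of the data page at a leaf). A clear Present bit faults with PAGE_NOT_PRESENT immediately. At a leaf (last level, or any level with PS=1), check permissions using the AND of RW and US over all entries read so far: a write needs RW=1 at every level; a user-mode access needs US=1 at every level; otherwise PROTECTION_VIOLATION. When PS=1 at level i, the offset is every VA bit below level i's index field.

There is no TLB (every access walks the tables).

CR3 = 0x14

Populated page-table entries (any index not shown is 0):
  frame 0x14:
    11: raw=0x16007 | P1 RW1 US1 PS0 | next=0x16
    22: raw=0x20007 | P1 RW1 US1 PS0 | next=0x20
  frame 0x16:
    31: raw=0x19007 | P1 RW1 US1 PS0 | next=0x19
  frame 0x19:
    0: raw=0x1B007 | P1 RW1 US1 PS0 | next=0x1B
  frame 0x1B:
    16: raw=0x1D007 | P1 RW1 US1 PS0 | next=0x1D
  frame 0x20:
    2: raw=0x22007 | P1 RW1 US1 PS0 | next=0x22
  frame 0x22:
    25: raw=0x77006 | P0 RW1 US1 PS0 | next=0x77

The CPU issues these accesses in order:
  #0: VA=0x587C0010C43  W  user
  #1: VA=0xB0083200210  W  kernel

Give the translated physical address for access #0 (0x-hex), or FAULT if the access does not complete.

Trace:
#0 VA=0x587C0010C43 (w,user):
  L0: frame=0x14 idx=11 entry=0x16007 [P=1 RW=1 US=1 PS=0]
  L1: frame=0x16 idx=31 entry=0x19007 [P=1 RW=1 US=1 PS=0]
  L2: frame=0x19 idx=0 entry=0x1B007 [P=1 RW=1 US=1 PS=0]
  L3: frame=0x1B idx=16 entry=0x1D007 [P=1 RW=1 US=1 PS=0]
  ⇒ phys 0x1DC43  [4 reads]
#1 VA=0xB0083200210 (w,kernel):
  L0: frame=0x14 idx=22 entry=0x20007 [P=1 RW=1 US=1 PS=0]
  L1: frame=0x20 idx=2 entry=0x22007 [P=1 RW=1 US=1 PS=0]
  L2: frame=0x22 idx=25 entry=0x77006 [P=0 RW=1 US=1 PS=0]
  → PAGE_NOT_PRESENT  (3 entries read)

Access #0 PA: 0x1DC43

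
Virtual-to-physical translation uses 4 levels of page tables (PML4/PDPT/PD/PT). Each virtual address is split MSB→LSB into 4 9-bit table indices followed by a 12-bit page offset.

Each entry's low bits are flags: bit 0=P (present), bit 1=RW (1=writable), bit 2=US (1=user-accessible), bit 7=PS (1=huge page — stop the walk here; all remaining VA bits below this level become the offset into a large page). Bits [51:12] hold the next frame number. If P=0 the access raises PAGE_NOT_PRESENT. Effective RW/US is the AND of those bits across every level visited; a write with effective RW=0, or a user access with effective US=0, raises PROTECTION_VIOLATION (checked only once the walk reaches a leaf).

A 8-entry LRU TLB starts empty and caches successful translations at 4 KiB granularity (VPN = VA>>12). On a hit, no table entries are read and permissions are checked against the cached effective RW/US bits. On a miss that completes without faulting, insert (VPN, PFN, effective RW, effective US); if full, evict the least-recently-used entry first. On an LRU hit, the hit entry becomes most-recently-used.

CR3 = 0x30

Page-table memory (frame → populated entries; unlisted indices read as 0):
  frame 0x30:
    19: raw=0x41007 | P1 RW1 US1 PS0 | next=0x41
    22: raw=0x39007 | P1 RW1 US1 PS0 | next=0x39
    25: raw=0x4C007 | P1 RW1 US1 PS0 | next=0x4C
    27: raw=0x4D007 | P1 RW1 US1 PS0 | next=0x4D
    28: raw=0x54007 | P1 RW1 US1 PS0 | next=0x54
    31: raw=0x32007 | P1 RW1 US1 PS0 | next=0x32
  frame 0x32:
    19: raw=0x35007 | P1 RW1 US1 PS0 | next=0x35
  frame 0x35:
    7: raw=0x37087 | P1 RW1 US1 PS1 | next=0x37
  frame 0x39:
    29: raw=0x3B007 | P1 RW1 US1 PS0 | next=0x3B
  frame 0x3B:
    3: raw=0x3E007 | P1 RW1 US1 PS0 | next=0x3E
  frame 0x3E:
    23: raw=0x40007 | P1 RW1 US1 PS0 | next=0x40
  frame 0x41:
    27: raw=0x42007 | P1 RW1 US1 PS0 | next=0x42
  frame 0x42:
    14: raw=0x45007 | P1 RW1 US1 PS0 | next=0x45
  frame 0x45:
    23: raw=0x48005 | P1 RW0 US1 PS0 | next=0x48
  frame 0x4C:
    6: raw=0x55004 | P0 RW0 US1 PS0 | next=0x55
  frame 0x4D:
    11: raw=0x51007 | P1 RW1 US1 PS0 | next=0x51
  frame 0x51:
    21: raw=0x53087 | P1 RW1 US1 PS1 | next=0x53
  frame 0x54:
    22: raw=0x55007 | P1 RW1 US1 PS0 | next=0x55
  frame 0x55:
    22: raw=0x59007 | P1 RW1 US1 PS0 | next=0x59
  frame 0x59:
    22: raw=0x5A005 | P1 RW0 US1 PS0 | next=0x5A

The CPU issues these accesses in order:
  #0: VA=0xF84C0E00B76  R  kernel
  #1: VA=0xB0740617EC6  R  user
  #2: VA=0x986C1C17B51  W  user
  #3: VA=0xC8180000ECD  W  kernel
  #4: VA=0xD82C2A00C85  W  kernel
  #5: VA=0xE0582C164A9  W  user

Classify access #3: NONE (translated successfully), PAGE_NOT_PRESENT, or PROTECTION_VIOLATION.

Trace:
#0 VA=0xF84C0E00B76 (r,kernel):
  lvl0: tbl 0x30, slot 31 ⇒ 0x32007 (P1/RW1/US1/PS0)
  lvl1: tbl 0x32, slot 19 ⇒ 0x35007 (P1/RW1/US1/PS0)
  lvl2: tbl 0x35, slot 7 ⇒ 0x37087 (P1/RW1/US1/PS1)
  → PA=0x37B76 (huge @L2)  (3 entries read)
#1 VA=0xB0740617EC6 (r,user):
  lvl0: tbl 0x30, slot 22 ⇒ 0x39007 (P1/RW1/US1/PS0)
  lvl1: tbl 0x39, slot 29 ⇒ 0x3B007 (P1/RW1/US1/PS0)
  lvl2: tbl 0x3B, slot 3 ⇒ 0x3E007 (P1/RW1/US1/PS0)
  lvl3: tbl 0x3E, slot 23 ⇒ 0x40007 (P1/RW1/US1/PS0)
  → PA=0x40EC6  (4 entries read)
#2 VA=0x986C1C17B51 (w,user):
  lvl0: tbl 0x30, slot 19 ⇒ 0x41007 (P1/RW1/US1/PS0)
  lvl1: tbl 0x41, slot 27 ⇒ 0x42007 (P1/RW1/US1/PS0)
  lvl2: tbl 0x42, slot 14 ⇒ 0x45007 (P1/RW1/US1/PS0)
  lvl3: tbl 0x45, slot 23 ⇒ 0x48005 (P1/RW0/US1/PS0)
  ⇒ fault: PROTECTION_VIOLATION  — 4 lookups
#3 VA=0xC8180000ECD (w,kernel):
  lvl0: tbl 0x30, slot 25 ⇒ 0x4C007 (P1/RW1/US1/PS0)
  lvl1: tbl 0x4C, slot 6 ⇒ 0x55004 (P0/RW0/US1/PS0)
  ⇒ fault: PAGE_NOT_PRESENT  — 2 lookups
#4 VA=0xD82C2A00C85 (w,kernel):
  lvl0: tbl 0x30, slot 27 ⇒ 0x4D007 (P1/RW1/US1/PS0)
  lvl1: tbl 0x4D, slot 11 ⇒ 0x51007 (P1/RW1/US1/PS0)
  lvl2: tbl 0x51, slot 21 ⇒ 0x53087 (P1/RW1/US1/PS1)
  → PA=0x53C85 (huge @L2)  (3 entries read)
#5 VA=0xE0582C164A9 (w,user):
  lvl0: tbl 0x30, slot 28 ⇒ 0x54007 (P1/RW1/US1/PS0)
  lvl1: tbl 0x54, slot 22 ⇒ 0x55007 (P1/RW1/US1/PS0)
  lvl2: tbl 0x55, slot 22 ⇒ 0x59007 (P1/RW1/US1/PS0)
  lvl3: tbl 0x59, slot 22 ⇒ 0x5A005 (P1/RW0/US1/PS0)
  ⇒ fault: PROTECTION_VIOLATION  — 4 lookups

Access #3 fault: PAGE_NOT_PRESENT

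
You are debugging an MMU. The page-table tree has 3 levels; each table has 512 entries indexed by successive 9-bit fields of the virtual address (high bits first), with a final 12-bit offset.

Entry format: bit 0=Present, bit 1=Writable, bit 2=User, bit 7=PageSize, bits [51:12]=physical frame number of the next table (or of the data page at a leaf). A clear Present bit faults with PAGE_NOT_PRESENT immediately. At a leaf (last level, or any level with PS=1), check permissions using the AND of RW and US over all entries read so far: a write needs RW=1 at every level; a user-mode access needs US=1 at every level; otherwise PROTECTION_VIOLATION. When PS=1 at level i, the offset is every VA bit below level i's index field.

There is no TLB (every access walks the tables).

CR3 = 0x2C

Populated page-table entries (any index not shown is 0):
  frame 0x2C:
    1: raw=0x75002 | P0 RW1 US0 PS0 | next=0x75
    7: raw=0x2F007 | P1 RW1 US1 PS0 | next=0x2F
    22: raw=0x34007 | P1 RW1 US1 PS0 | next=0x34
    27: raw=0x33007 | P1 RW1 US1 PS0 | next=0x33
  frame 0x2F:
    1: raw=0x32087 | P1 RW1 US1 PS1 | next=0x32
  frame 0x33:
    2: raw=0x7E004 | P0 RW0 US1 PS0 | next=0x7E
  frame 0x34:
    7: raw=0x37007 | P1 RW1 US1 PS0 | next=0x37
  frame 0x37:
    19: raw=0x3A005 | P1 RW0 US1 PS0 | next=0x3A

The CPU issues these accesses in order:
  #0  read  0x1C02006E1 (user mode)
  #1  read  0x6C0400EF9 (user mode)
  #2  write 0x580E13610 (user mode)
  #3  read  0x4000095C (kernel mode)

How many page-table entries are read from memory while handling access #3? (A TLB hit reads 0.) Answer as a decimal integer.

Per-access translation:
#0 VA=0x1C02006E1 (r,user):
  L0 @0x2C[7] → 0x2F007  P=1,RW=1,US=1,PS=0
  L1 @0x2F[1] → 0x32087  P=1,RW=1,US=1,PS=1
  ✓ 0x326E1 (huge @L1)  — 2 lookups
#1 VA=0x6C0400EF9 (r,user):
  L0 @0x2C[27] → 0x33007  P=1,RW=1,US=1,PS=0
  L1 @0x33[2] → 0x7E004  P=0,RW=0,US=1,PS=0
  → PAGE_NOT_PRESENT  (2 entries read)
#2 VA=0x580E13610 (w,user):
  L0 @0x2C[22] → 0x34007  P=1,RW=1,US=1,PS=0
  L1 @0x34[7] → 0x37007  P=1,RW=1,US=1,PS=0
  L2 @0x37[19] → 0x3A005  P=1,RW=0,US=1,PS=0
  → PROTECTION_VIOLATION  (3 entries read)
#3 VA=0x4000095C (r,kernel):
  L0 @0x2C[1] → 0x75002  P=0,RW=1,US=0,PS=0
  → PAGE_NOT_PRESENT  (1 entries read)

Entries read for #3: 1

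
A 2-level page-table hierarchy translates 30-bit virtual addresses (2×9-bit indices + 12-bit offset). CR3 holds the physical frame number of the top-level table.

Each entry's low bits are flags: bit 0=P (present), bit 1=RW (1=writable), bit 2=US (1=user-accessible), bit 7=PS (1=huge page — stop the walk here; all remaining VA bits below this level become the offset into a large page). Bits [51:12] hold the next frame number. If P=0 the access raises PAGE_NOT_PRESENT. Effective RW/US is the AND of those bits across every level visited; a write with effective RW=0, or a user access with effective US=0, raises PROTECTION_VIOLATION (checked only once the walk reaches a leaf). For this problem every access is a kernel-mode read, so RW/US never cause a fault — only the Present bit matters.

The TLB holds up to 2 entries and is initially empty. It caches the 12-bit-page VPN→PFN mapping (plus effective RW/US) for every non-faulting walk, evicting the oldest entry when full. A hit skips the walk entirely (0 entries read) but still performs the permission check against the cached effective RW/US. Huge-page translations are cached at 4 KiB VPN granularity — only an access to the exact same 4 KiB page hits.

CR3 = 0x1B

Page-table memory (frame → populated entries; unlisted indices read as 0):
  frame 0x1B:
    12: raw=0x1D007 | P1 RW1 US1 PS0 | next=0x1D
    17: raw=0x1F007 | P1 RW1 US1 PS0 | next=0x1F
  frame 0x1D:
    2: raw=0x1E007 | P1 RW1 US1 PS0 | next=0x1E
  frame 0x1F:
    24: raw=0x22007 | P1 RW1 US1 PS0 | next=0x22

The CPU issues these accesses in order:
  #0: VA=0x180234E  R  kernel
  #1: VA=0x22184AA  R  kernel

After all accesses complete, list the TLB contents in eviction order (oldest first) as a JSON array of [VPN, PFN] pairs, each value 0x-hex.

Trace:
#0 VA=0x180234E (r,kernel):
  [0] read 0x1B idx=12: raw=0x1D007 flags P=1 W=1 U=1 S=0
  [1] read 0x1D idx=2: raw=0x1E007 flags P=1 W=1 U=1 S=0
  ⇒ phys 0x1E34E  [2 reads]
#1 VA=0x22184AA (r,kernel):
  [0] read 0x1B idx=17: raw=0x1F007 flags P=1 W=1 U=1 S=0
  [1] read 0x1F idx=24: raw=0x22007 flags P=1 W=1 U=1 S=0
  ⇒ phys 0x224AA  [2 reads]

TLB: [["0x1802", "0x1E"], ["0x2218", "0x22"]]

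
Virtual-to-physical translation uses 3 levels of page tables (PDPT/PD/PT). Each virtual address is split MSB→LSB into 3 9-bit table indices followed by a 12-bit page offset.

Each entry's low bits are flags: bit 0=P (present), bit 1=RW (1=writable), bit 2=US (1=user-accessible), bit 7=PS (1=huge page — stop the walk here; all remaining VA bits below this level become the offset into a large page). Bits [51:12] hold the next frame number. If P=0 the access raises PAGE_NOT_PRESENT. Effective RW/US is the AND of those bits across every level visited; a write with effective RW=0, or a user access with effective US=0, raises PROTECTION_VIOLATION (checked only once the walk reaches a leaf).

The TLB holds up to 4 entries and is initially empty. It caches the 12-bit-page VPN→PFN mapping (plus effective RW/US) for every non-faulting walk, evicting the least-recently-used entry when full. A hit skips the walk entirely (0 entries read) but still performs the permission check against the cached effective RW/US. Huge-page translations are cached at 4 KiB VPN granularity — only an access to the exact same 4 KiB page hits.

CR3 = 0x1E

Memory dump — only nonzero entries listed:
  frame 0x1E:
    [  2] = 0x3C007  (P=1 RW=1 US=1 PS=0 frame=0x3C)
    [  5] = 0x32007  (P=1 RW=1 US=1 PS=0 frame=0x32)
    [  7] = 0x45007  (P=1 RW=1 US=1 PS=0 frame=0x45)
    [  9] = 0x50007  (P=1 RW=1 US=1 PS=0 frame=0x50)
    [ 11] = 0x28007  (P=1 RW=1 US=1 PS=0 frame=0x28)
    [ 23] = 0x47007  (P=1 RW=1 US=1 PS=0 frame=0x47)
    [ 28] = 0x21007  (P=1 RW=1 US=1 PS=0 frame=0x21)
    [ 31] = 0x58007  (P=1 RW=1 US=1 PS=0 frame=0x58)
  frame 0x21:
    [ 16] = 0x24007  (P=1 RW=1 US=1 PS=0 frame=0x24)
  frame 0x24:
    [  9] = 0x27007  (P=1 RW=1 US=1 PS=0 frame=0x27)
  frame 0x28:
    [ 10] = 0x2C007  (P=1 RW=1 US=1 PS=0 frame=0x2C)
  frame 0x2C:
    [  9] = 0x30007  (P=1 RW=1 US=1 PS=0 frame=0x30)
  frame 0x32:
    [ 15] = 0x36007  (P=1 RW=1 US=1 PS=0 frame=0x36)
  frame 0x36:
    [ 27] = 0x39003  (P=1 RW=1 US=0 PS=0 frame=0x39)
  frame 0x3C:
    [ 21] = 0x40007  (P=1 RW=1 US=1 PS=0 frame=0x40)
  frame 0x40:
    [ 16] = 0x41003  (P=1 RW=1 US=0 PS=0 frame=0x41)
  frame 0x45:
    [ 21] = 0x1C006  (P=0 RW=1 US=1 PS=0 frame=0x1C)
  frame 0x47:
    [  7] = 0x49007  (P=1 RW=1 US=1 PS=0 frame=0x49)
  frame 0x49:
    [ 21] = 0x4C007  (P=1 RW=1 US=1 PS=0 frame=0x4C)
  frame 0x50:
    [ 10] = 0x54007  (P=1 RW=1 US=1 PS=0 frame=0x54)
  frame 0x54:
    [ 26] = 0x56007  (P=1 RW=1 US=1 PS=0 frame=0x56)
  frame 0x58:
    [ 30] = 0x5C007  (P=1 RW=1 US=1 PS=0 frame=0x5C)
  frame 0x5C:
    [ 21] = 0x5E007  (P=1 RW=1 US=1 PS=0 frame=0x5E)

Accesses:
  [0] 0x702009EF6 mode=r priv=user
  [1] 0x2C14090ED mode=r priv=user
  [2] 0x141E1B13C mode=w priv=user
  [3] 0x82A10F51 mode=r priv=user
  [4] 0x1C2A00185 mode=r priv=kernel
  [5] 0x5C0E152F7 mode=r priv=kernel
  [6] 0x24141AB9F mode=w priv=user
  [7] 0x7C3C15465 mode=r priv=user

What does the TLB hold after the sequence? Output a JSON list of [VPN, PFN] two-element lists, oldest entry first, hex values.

Per-access translation:
#0 VA=0x702009EF6 (r,user):
  L0 @0x1E[28] → 0x21007  P=1,RW=1,US=1,PS=0
  L1 @0x21[16] → 0x24007  P=1,RW=1,US=1,PS=0
  L2 @0x24[9] → 0x27007  P=1,RW=1,US=1,PS=0
  ✓ 0x27EF6  — 3 lookups
#1 VA=0x2C14090ED (r,user):
  L0 @0x1E[11] → 0x28007  P=1,RW=1,US=1,PS=0
  L1 @0x28[10] → 0x2C007  P=1,RW=1,US=1,PS=0
  L2 @0x2C[9] → 0x30007  P=1,RW=1,US=1,PS=0
  ✓ 0x300ED  — 3 lookups
#2 VA=0x141E1B13C (w,user):
  L0 @0x1E[5] → 0x32007  P=1,RW=1,US=1,PS=0
  L1 @0x32[15] → 0x36007  P=1,RW=1,US=1,PS=0
  L2 @0x36[27] → 0x39003  P=1,RW=1,US=0,PS=0
  ⇒ fault: PROTECTION_VIOLATION  — 3 lookups
#3 VA=0x82A10F51 (r,user):
  L0 @0x1E[2] → 0x3C007  P=1,RW=1,US=1,PS=0
  L1 @0x3C[21] → 0x40007  P=1,RW=1,US=1,PS=0
  L2 @0x40[16] → 0x41003  P=1,RW=1,US=0,PS=0
  ⇒ fault: PROTECTION_VIOLATION  — 3 lookups
#4 VA=0x1C2A00185 (r,kernel):
  L0 @0x1E[7] → 0x45007  P=1,RW=1,US=1,PS=0
  L1 @0x45[21] → 0x1C006  P=0,RW=1,US=1,PS=0
  ⇒ fault: PAGE_NOT_PRESENT  — 2 lookups
#5 VA=0x5C0E152F7 (r,kernel):
  L0 @0x1E[23] → 0x47007  P=1,RW=1,US=1,PS=0
  L1 @0x47[7] → 0x49007  P=1,RW=1,US=1,PS=0
  L2 @0x49[21] → 0x4C007  P=1,RW=1,US=1,PS=0
  ✓ 0x4C2F7  — 3 lookups
#6 VA=0x24141AB9F (w,user):
  L0 @0x1E[9] → 0x50007  P=1,RW=1,US=1,PS=0
  L1 @0x50[10] → 0x54007  P=1,RW=1,US=1,PS=0
  L2 @0x54[26] → 0x56007  P=1,RW=1,US=1,PS=0
  ✓ 0x56B9F  — 3 lookups
#7 VA=0x7C3C15465 (r,user):
  L0 @0x1E[31] → 0x58007  P=1,RW=1,US=1,PS=0
  L1 @0x58[30] → 0x5C007  P=1,RW=1,US=1,PS=0
  L2 @0x5C[21] → 0x5E007  P=1,RW=1,US=1,PS=0
  ✓ 0x5E465  — 3 lookups

TLB: [["0x2C1409", "0x30"], ["0x5C0E15", "0x4C"], ["0x24141A", "0x56"], ["0x7C3C15", "0x5E"]]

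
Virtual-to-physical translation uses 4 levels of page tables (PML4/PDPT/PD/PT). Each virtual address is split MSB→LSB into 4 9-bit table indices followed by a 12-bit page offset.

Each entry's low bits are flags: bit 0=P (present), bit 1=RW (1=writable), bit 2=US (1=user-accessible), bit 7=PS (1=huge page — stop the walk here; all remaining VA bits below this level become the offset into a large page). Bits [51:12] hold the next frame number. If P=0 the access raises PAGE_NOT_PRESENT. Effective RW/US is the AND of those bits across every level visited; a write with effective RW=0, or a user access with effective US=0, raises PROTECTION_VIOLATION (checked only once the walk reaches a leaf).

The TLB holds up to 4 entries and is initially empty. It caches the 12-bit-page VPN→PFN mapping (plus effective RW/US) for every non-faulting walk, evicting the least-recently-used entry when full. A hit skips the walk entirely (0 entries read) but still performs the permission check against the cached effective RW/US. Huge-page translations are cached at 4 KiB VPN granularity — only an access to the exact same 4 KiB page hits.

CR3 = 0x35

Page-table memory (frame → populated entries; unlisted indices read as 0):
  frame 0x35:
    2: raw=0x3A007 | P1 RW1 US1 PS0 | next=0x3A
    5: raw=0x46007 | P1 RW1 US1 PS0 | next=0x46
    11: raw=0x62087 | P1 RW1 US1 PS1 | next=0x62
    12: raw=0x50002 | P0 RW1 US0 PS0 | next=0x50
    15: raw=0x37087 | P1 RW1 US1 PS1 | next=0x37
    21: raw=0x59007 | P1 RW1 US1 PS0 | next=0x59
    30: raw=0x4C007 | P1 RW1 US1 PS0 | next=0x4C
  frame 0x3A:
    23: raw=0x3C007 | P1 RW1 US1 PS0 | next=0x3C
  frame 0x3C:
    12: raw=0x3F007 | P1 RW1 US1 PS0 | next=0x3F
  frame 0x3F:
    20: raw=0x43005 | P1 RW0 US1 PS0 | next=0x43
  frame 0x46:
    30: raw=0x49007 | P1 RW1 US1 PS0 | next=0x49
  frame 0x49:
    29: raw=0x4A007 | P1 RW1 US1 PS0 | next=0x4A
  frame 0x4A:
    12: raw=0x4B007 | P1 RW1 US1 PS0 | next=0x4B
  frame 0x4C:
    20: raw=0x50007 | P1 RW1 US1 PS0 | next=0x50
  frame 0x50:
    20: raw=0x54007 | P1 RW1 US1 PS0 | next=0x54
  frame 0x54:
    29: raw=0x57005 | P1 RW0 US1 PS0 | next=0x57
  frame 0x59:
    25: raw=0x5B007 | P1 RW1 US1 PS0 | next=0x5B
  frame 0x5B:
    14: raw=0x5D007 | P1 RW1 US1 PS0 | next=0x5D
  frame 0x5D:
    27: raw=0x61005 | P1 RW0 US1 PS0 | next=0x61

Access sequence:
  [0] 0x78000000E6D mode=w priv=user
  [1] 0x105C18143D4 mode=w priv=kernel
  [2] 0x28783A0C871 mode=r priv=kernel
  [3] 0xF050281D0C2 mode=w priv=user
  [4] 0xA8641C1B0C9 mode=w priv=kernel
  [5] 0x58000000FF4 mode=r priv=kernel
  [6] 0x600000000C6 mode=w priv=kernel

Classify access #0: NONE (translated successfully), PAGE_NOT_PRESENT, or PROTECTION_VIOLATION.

Trace:
#0 VA=0x78000000E6D (w,user):
  lvl0: tbl 0x35, slot 15 ⇒ 0x37087 (P1/RW1/US1/PS1)
  → PA=0x37E6D (huge @L0)  (1 entries read)
#1 VA=0x105C18143D4 (w,kernel):
  lvl0: tbl 0x35, slot 2 ⇒ 0x3A007 (P1/RW1/US1/PS0)
  lvl1: tbl 0x3A, slot 23 ⇒ 0x3C007 (P1/RW1/US1/PS0)
  lvl2: tbl 0x3C, slot 12 ⇒ 0x3F007 (P1/RW1/US1/PS0)
  lvl3: tbl 0x3F, slot 20 ⇒ 0x43005 (P1/RW0/US1/PS0)
  → PROTECTION_VIOLATION  (4 entries read)
#2 VA=0x28783A0C871 (r,kernel):
  lvl0: tbl 0x35, slot 5 ⇒ 0x46007 (P1/RW1/US1/PS0)
  lvl1: tbl 0x46, slot 30 ⇒ 0x49007 (P1/RW1/US1/PS0)
  lvl2: tbl 0x49, slot 29 ⇒ 0x4A007 (P1/RW1/US1/PS0)
  lvl3: tbl 0x4A, slot 12 ⇒ 0x4B007 (P1/RW1/US1/PS0)
  → PA=0x4B871  (4 entries read)
#3 VA=0xF050281D0C2 (w,user):
  lvl0: tbl 0x35, slot 30 ⇒ 0x4C007 (P1/RW1/US1/PS0)
  lvl1: tbl 0x4C, slot 20 ⇒ 0x50007 (P1/RW1/US1/PS0)
  lvl2: tbl 0x50, slot 20 ⇒ 0x54007 (P1/RW1/US1/PS0)
  lvl3: tbl 0x54, slot 29 ⇒ 0x57005 (P1/RW0/US1/PS0)
  → PROTECTION_VIOLATION  (4 entries read)
#4 VA=0xA8641C1B0C9 (w,kernel):
  lvl0: tbl 0x35, slot 21 ⇒ 0x59007 (P1/RW1/US1/PS0)
  lvl1: tbl 0x59, slot 25 ⇒ 0x5B007 (P1/RW1/US1/PS0)
  lvl2: tbl 0x5B, slot 14 ⇒ 0x5D007 (P1/RW1/US1/PS0)
  lvl3: tbl 0x5D, slot 27 ⇒ 0x61005 (P1/RW0/US1/PS0)
  → PROTECTION_VIOLATION  (4 entries read)
#5 VA=0x58000000FF4 (r,kernel):
  lvl0: tbl 0x35, slot 11 ⇒ 0x62087 (P1/RW1/US1/PS1)
  → PA=0x62FF4 (huge @L0)  (1 entries read)
#6 VA=0x600000000C6 (w,kernel):
  lvl0: tbl 0x35, slot 12 ⇒ 0x50002 (P0/RW1/US0/PS0)
  → PAGE_NOT_PRESENT  (1 entries read)

Access #0 fault: NONE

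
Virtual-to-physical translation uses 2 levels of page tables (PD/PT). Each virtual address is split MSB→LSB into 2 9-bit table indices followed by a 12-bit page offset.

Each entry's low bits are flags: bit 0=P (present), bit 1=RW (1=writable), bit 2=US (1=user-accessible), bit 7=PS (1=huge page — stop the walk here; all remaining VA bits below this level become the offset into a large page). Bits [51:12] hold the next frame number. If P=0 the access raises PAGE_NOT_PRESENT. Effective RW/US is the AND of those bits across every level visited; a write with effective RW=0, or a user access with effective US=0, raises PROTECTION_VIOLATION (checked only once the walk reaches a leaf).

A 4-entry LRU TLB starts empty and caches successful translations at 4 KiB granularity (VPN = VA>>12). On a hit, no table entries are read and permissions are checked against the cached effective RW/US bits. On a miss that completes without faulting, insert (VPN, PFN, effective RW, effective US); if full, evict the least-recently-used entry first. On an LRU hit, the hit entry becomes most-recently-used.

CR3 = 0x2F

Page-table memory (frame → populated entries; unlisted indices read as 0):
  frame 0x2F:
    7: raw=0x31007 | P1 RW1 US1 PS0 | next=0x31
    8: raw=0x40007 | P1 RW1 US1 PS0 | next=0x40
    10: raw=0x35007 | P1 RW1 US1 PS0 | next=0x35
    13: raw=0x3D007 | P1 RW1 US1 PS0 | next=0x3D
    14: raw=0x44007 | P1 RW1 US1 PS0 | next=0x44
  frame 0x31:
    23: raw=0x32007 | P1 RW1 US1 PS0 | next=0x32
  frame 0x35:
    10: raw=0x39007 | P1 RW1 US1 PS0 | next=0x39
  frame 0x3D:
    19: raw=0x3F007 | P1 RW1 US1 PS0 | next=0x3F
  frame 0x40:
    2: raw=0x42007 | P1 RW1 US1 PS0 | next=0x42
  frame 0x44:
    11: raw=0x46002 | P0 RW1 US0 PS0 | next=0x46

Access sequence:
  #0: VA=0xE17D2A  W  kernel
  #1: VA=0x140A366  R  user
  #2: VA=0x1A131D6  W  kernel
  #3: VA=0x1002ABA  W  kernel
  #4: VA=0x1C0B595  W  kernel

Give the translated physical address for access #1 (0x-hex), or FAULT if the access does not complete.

Walk each access:
#0 VA=0xE17D2A (w,kernel):
  L0: frame=0x2F idx=7 entry=0x31007 [P=1 RW=1 US=1 PS=0]
  L1: frame=0x31 idx=23 entry=0x32007 [P=1 RW=1 US=1 PS=0]
  ⇒ phys 0x32D2A  [2 reads]
#1 VA=0x140A366 (r,user):
  L0: frame=0x2F idx=10 entry=0x35007 [P=1 RW=1 US=1 PS=0]
  L1: frame=0x35 idx=10 entry=0x39007 [P=1 RW=1 US=1 PS=0]
  ⇒ phys 0x39366  [2 reads]
#2 VA=0x1A131D6 (w,kernel):
  L0: frame=0x2F idx=13 entry=0x3D007 [P=1 RW=1 US=1 PS=0]
  L1: frame=0x3D idx=19 entry=0x3F007 [P=1 RW=1 US=1 PS=0]
  ⇒ phys 0x3F1D6  [2 reads]
#3 VA=0x1002ABA (w,kernel):
  L0: frame=0x2F idx=8 entry=0x40007 [P=1 RW=1 US=1 PS=0]
  L1: frame=0x40 idx=2 entry=0x42007 [P=1 RW=1 US=1 PS=0]
  ⇒ phys 0x42ABA  [2 reads]
#4 VA=0x1C0B595 (w,kernel):
  L0: frame=0x2F idx=14 entry=0x44007 [P=1 RW=1 US=1 PS=0]
  L1: frame=0x44 idx=11 entry=0x46002 [P=0 RW=1 US=0 PS=0]
  → PAGE_NOT_PRESENT  (2 entries read)

Access #1 PA: 0x39366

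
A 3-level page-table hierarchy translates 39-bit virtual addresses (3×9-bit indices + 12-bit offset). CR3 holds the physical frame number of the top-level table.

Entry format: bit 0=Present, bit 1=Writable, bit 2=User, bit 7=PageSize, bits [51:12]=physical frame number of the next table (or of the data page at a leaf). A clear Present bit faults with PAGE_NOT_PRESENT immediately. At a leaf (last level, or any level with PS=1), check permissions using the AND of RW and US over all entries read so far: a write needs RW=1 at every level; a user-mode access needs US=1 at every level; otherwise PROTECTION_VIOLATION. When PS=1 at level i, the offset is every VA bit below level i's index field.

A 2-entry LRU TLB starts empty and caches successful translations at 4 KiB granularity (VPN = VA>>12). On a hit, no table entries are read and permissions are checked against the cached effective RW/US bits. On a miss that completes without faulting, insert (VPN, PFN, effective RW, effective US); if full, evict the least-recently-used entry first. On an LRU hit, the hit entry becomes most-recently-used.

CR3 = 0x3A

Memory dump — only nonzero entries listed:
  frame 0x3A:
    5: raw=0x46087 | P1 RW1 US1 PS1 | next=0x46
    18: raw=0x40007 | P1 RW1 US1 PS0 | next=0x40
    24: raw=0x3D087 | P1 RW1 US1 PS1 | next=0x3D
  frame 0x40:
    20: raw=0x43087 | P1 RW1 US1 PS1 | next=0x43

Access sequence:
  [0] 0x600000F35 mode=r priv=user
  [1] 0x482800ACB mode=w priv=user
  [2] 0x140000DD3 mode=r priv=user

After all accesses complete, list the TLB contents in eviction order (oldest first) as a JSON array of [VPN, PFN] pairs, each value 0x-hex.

Trace:
#0 VA=0x600000F35 (r,user):
  L0 @0x3A[24] → 0x3D087  P=1,RW=1,US=1,PS=1
  ⇒ phys 0x3DF35 (huge @L0)  [1 reads]
#1 VA=0x482800ACB (w,user):
  L0 @0x3A[18] → 0x40007  P=1,RW=1,US=1,PS=0
  L1 @0x40[20] → 0x43087  P=1,RW=1,US=1,PS=1
  ⇒ phys 0x43ACB (huge @L1)  [2 reads]
#2 VA=0x140000DD3 (r,user):
  L0 @0x3A[5] → 0x46087  P=1,RW=1,US=1,PS=1
  ⇒ phys 0x46DD3 (huge @L0)  [1 reads]

TLB: [["0x482800", "0x43"], ["0x140000", "0x46"]]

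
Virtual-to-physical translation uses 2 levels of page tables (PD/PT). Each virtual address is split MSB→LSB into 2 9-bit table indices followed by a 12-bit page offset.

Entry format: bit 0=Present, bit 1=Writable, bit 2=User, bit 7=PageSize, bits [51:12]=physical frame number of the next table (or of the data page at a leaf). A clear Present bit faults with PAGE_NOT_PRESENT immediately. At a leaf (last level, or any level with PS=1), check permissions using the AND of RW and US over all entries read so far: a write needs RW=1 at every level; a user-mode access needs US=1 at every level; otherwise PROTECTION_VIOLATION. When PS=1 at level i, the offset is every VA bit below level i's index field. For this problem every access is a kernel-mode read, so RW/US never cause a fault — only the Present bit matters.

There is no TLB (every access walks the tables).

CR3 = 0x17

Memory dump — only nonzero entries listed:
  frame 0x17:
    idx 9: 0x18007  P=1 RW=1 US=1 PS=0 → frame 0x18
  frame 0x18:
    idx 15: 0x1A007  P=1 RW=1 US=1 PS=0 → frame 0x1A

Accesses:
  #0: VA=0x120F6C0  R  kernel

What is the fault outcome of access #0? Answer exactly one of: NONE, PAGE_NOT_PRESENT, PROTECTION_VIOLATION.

Trace:
#0 VA=0x120F6C0 (r,kernel):
  [0] read 0x17 idx=9: raw=0x18007 flags P=1 W=1 U=1 S=0
  [1] read 0x18 idx=15: raw=0x1A007 flags P=1 W=1 U=1 S=0
  → PA=0x1A6C0  (2 entries read)

Access #0 fault: NONE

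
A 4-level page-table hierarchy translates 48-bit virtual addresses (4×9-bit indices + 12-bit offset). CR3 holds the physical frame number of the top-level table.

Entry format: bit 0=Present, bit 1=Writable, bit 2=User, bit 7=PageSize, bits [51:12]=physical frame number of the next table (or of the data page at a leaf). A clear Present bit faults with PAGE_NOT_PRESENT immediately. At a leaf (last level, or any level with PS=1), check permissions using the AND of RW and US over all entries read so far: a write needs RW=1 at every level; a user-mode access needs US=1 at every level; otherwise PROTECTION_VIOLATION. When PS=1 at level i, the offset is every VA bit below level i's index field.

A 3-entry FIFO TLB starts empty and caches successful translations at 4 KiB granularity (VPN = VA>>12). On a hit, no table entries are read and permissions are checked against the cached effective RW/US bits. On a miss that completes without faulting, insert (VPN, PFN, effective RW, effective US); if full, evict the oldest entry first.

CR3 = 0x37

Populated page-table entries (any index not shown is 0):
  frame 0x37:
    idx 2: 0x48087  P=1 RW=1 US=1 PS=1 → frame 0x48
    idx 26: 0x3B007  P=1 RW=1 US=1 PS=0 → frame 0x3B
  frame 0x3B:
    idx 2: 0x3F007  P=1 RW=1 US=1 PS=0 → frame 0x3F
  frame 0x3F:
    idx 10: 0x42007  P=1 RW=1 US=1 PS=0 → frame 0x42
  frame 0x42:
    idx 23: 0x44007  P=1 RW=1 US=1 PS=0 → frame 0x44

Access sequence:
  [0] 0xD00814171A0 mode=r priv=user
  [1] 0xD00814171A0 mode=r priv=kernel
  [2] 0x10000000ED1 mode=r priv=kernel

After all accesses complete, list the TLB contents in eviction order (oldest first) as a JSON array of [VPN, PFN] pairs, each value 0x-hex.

Per-access translation:
#0 VA=0xD00814171A0 (r,user):
  L0: frame=0x37 idx=26 entry=0x3B007 [P=1 RW=1 US=1 PS=0]
  L1: frame=0x3B idx=2 entry=0x3F007 [P=1 RW=1 US=1 PS=0]
  L2: frame=0x3F idx=10 entry=0x42007 [P=1 RW=1 US=1 PS=0]
  L3: frame=0x42 idx=23 entry=0x44007 [P=1 RW=1 US=1 PS=0]
  ✓ 0x441A0  — 4 lookups
#1 VA=0xD00814171A0 (r,kernel):
  TLB hit vpn=0xD0081417 → PA=0x441A0
#2 VA=0x10000000ED1 (r,kernel):
  L0: frame=0x37 idx=2 entry=0x48087 [P=1 RW=1 US=1 PS=1]
  ✓ 0x48ED1 (huge @L0)  — 1 lookups

TLB: [["0xD0081417", "0x44"], ["0x10000000", "0x48"]]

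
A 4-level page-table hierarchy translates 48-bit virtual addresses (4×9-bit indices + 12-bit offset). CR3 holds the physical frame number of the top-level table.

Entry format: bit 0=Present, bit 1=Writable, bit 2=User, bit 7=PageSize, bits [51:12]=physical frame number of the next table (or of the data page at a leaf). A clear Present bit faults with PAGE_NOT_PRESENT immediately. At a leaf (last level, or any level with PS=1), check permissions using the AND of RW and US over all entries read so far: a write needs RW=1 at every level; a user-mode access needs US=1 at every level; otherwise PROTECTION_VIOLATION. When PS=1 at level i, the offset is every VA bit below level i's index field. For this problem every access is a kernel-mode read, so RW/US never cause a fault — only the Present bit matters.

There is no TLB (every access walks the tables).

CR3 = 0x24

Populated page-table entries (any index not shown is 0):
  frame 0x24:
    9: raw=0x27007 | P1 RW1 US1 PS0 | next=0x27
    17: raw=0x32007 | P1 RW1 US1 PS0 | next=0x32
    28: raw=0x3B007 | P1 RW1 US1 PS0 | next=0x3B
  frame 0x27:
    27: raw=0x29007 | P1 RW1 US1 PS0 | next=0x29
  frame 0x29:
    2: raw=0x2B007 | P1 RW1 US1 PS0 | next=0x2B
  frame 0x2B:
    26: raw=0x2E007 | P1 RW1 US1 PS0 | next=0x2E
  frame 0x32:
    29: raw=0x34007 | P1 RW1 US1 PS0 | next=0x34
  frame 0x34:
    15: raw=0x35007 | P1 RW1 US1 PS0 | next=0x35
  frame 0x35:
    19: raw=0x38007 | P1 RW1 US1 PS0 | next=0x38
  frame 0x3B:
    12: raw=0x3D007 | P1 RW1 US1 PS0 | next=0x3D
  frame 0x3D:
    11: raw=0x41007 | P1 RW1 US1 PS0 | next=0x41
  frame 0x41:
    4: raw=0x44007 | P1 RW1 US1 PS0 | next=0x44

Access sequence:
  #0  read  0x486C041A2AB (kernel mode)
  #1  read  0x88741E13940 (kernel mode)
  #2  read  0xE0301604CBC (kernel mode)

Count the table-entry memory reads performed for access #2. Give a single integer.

Per-access translation:
#0 VA=0x486C041A2AB (r,kernel):
  [0] read 0x24 idx=9: raw=0x27007 flags P=1 W=1 U=1 S=0
  [1] read 0x27 idx=27: raw=0x29007 flags P=1 W=1 U=1 S=0
  [2] read 0x29 idx=2: raw=0x2B007 flags P=1 W=1 U=1 S=0
  [3] read 0x2B idx=26: raw=0x2E007 flags P=1 W=1 U=1 S=0
  ⇒ phys 0x2E2AB  [4 reads]
#1 VA=0x88741E13940 (r,kernel):
  [0] read 0x24 idx=17: raw=0x32007 flags P=1 W=1 U=1 S=0
  [1] read 0x32 idx=29: raw=0x34007 flags P=1 W=1 U=1 S=0
  [2] read 0x34 idx=15: raw=0x35007 flags P=1 W=1 U=1 S=0
  [3] read 0x35 idx=19: raw=0x38007 flags P=1 W=1 U=1 S=0
  ⇒ phys 0x38940  [4 reads]
#2 VA=0xE0301604CBC (r,kernel):
  [0] read 0x24 idx=28: raw=0x3B007 flags P=1 W=1 U=1 S=0
  [1] read 0x3B idx=12: raw=0x3D007 flags P=1 W=1 U=1 S=0
  [2] read 0x3D idx=11: raw=0x41007 flags P=1 W=1 U=1 S=0
  [3] read 0x41 idx=4: raw=0x44007 flags P=1 W=1 U=1 S=0
  ⇒ phys 0x44CBC  [4 reads]

Entries read for #2: 4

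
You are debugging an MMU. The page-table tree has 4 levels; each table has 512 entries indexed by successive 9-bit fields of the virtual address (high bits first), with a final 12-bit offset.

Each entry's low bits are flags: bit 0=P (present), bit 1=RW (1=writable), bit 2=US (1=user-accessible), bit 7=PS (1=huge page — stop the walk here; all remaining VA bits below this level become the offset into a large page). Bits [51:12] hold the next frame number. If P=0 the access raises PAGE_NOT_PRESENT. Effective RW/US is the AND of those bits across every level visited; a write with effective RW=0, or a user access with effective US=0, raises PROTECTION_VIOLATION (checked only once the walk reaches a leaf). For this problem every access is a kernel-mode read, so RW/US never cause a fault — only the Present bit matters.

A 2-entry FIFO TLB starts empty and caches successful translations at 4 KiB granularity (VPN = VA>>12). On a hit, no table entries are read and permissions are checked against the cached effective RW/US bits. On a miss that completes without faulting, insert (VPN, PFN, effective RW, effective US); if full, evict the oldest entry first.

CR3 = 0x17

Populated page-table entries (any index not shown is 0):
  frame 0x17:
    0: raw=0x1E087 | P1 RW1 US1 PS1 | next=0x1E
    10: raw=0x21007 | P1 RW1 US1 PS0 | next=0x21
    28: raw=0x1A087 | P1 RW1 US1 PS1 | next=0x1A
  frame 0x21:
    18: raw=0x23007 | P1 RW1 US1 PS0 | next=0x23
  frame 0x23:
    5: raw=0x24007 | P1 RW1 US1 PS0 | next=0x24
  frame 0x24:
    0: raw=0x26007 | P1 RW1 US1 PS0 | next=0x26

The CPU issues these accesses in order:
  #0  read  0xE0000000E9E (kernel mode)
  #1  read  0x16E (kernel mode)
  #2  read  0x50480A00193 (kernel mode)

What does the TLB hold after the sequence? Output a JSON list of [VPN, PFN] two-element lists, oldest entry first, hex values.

Walk each access:
#0 VA=0xE0000000E9E (r,kernel):
  lvl0: tbl 0x17, slot 28 ⇒ 0x1A087 (P1/RW1/US1/PS1)
  ✓ 0x1AE9E (huge @L0)  — 1 lookups
#1 VA=0x16E (r,kernel):
  lvl0: tbl 0x17, slot 0 ⇒ 0x1E087 (P1/RW1/US1/PS1)
  ✓ 0x1E16E (huge @L0)  — 1 lookups
#2 VA=0x50480A00193 (r,kernel):
  lvl0: tbl 0x17, slot 10 ⇒ 0x21007 (P1/RW1/US1/PS0)
  lvl1: tbl 0x21, slot 18 ⇒ 0x23007 (P1/RW1/US1/PS0)
  lvl2: tbl 0x23, slot 5 ⇒ 0x24007 (P1/RW1/US1/PS0)
  lvl3: tbl 0x24, slot 0 ⇒ 0x26007 (P1/RW1/US1/PS0)
  ✓ 0x26193  — 4 lookups

TLB: [["0x0", "0x1E"], ["0x50480A00", "0x26"]]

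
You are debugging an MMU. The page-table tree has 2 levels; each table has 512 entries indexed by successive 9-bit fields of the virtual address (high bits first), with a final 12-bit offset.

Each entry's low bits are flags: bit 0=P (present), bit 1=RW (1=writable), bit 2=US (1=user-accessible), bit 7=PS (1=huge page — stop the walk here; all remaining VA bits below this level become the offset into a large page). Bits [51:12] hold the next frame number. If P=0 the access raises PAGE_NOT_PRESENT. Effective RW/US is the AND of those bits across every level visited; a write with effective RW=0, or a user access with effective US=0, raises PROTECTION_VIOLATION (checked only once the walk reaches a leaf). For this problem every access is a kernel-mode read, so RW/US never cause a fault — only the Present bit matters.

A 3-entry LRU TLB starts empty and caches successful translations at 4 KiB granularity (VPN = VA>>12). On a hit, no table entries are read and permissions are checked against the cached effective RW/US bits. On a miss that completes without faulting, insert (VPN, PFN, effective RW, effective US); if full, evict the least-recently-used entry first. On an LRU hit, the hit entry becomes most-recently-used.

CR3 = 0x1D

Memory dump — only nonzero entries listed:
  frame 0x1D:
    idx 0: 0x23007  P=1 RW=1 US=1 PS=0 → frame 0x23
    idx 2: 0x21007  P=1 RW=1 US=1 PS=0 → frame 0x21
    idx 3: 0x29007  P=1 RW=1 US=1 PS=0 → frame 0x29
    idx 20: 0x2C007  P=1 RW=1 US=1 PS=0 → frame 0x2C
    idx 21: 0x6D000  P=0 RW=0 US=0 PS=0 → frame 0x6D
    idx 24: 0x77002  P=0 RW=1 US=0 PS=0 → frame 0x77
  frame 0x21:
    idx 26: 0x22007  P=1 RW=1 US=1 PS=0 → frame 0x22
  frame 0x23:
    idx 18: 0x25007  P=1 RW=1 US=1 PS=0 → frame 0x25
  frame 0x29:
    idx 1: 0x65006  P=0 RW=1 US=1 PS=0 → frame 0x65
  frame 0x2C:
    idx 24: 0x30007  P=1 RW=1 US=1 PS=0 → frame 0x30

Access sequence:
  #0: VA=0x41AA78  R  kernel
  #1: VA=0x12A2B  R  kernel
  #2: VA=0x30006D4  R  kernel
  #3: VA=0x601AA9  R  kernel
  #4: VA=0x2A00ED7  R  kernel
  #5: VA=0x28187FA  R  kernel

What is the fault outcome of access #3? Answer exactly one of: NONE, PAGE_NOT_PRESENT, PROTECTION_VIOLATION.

Per-access translation:
#0 VA=0x41AA78 (r,kernel):
  [0] read 0x1D idx=2: raw=0x21007 flags P=1 W=1 U=1 S=0
  [1] read 0x21 idx=26: raw=0x22007 flags P=1 W=1 U=1 S=0
  ⇒ phys 0x22A78  [2 reads]
#1 VA=0x12A2B (r,kernel):
  [0] read 0x1D idx=0: raw=0x23007 flags P=1 W=1 U=1 S=0
  [1] read 0x23 idx=18: raw=0x25007 flags P=1 W=1 U=1 S=0
  ⇒ phys 0x25A2B  [2 reads]
#2 VA=0x30006D4 (r,kernel):
  [0] read 0x1D idx=24: raw=0x77002 flags P=0 W=1 U=0 S=0
  → PAGE_NOT_PRESENT  (1 entries read)
#3 VA=0x601AA9 (r,kernel):
  [0] read 0x1D idx=3: raw=0x29007 flags P=1 W=1 U=1 S=0
  [1] read 0x29 idx=1: raw=0x65006 flags P=0 W=1 U=1 S=0
  → PAGE_NOT_PRESENT  (2 entries read)
#4 VA=0x2A00ED7 (r,kernel):
  [0] read 0x1D idx=21: raw=0x6D000 flags P=0 W=0 U=0 S=0
  → PAGE_NOT_PRESENT  (1 entries read)
#5 VA=0x28187FA (r,kernel):
  [0] read 0x1D idx=20: raw=0x2C007 flags P=1 W=1 U=1 S=0
  [1] read 0x2C idx=24: raw=0x30007 flags P=1 W=1 U=1 S=0
  ⇒ phys 0x307FA  [2 reads]

Access #3 fault: PAGE_NOT_PRESENT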